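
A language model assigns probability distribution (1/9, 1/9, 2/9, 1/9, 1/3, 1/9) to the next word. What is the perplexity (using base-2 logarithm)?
5.3494

Perplexity is 2^H (or exp(H) for natural log).

First, H = -Σ p log p = 2.4194 bits
Perplexity = 2^2.4194 = 5.3494

Interpretation: The model's uncertainty is equivalent to choosing uniformly among 5.3 options.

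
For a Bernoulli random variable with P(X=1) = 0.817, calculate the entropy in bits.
0.6866 bits

The binary entropy function is:
H(p) = -p log(p) - (1-p) log(1-p)

H(0.817) = -0.817 × log_2(0.817) - 0.183 × log_2(0.183)
H(0.817) = 0.6866 bits

Note: Binary entropy is maximized at p=0.5 (H=1 bit) and minimized at p=0 or p=1 (H=0).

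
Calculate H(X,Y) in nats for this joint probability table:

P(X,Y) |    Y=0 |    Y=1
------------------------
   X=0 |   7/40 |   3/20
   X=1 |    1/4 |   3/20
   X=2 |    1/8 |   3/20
1.7652 nats

Joint entropy is H(X,Y) = -Σ_{x,y} p(x,y) log p(x,y).

Summing over all non-zero entries:
H(X,Y) = -[7/40·log_e(7/40) + 3/20·log_e(3/20) + 1/4·log_e(1/4) + 3/20·log_e(3/20) + 1/8·log_e(1/8) + 3/20·log_e(3/20)]
H(X,Y) = 1.7652 nats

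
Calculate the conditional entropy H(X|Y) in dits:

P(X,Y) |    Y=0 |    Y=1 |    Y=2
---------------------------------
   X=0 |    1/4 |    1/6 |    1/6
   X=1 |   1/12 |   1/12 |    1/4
0.2723 dits

Using the chain rule: H(X|Y) = H(X,Y) - H(Y)

First, compute H(X,Y) = 0.7403 dits

Marginal P(Y) = (1/3, 1/4, 5/12)
H(Y) = 0.4680 dits

H(X|Y) = H(X,Y) - H(Y) = 0.7403 - 0.4680 = 0.2723 dits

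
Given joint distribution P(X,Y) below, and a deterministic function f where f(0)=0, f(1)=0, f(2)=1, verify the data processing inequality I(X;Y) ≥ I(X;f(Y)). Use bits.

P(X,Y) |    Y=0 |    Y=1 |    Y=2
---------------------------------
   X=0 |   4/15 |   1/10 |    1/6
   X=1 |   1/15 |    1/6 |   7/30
I(X;Y) = 0.1097, I(X;f(Y)) = 0.0264, inequality holds: 0.1097 ≥ 0.0264

Data Processing Inequality: For any Markov chain X → Y → Z, we have I(X;Y) ≥ I(X;Z).

Here Z = f(Y) is a deterministic function of Y, forming X → Y → Z.

Original I(X;Y) = 0.1097 bits

After applying f:
P(X,Z) where Z=f(Y):
- P(X,Z=0) = P(X,Y=0) + P(X,Y=1)
- P(X,Z=1) = P(X,Y=2)

I(X;Z) = I(X;f(Y)) = 0.0264 bits

Verification: 0.1097 ≥ 0.0264 ✓

Information cannot be created by processing; the function f can only lose information about X.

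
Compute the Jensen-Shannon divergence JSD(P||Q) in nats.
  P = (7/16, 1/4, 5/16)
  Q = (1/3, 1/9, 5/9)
0.0345 nats

Jensen-Shannon divergence is:
JSD(P||Q) = 0.5 × D_KL(P||M) + 0.5 × D_KL(Q||M)
where M = 0.5 × (P + Q) is the mixture distribution.

M = 0.5 × (7/16, 1/4, 5/16) + 0.5 × (1/3, 1/9, 5/9) = (0.385417, 0.180556, 0.434028)

D_KL(P||M) = 0.0342 nats
D_KL(Q||M) = 0.0348 nats

JSD(P||Q) = 0.5 × 0.0342 + 0.5 × 0.0348 = 0.0345 nats

Unlike KL divergence, JSD is symmetric and bounded: 0 ≤ JSD ≤ log(2).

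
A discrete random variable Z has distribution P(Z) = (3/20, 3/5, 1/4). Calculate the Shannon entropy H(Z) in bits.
1.3527 bits

Shannon entropy is H(X) = -Σ p(x) log p(x).

For P = (3/20, 3/5, 1/4):
H = -3/20 × log_2(3/20) -3/5 × log_2(3/5) -1/4 × log_2(1/4)
H = 1.3527 bits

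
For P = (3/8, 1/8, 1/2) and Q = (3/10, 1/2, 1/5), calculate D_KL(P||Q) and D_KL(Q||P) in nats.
D_KL(P||Q) = 0.3685, D_KL(Q||P) = 0.4429

KL divergence is not symmetric: D_KL(P||Q) ≠ D_KL(Q||P) in general.

D_KL(P||Q) = 0.3685 nats
D_KL(Q||P) = 0.4429 nats

No, they are not equal!

This asymmetry is why KL divergence is not a true distance metric.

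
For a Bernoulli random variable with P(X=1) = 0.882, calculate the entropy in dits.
0.1576 dits

The binary entropy function is:
H(p) = -p log(p) - (1-p) log(1-p)

H(0.882) = -0.882 × log_10(0.882) - 0.118 × log_10(0.118)
H(0.882) = 0.1576 dits

Note: Binary entropy is maximized at p=0.5 (H=1 bit) and minimized at p=0 or p=1 (H=0).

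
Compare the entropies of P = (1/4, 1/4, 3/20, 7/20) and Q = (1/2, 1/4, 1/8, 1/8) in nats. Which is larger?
P

Computing entropies in nats:
H(P) = 1.3452
H(Q) = 1.2130

Distribution P has higher entropy.

Intuition: The distribution closer to uniform (more spread out) has higher entropy.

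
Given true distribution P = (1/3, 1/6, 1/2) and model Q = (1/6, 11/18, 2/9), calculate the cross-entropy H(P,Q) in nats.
1.4314 nats

Cross-entropy: H(P,Q) = -Σ p(x) log q(x)

Alternatively: H(P,Q) = H(P) + D_KL(P||Q)
H(P) = 1.0114 nats
D_KL(P||Q) = 0.4200 nats

H(P,Q) = 1.0114 + 0.4200 = 1.4314 nats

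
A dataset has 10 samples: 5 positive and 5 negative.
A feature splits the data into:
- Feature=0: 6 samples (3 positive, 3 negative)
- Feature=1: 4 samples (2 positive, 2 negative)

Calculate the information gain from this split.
0.0000 bits

Information Gain = H(Y) - H(Y|Feature)

Before split:
P(positive) = 5/10 = 0.5000
H(Y) = 1.0000 bits

After split:
Feature=0: H = 1.0000 bits (weight = 6/10)
Feature=1: H = 1.0000 bits (weight = 4/10)
H(Y|Feature) = (6/10)×1.0000 + (4/10)×1.0000 = 1.0000 bits

Information Gain = 1.0000 - 1.0000 = 0.0000 bits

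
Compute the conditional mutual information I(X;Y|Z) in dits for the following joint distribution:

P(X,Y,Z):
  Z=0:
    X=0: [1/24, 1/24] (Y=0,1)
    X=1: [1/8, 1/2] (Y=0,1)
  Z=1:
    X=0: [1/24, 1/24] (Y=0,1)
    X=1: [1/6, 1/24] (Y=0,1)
0.0123 dits

Conditional mutual information: I(X;Y|Z) = H(X|Z) + H(Y|Z) - H(X,Y|Z)

H(Z) = 0.2622
H(X,Z) = 0.4494 → H(X|Z) = 0.1872
H(Y,Z) = 0.5058 → H(Y|Z) = 0.2436
H(X,Y,Z) = 0.6806 → H(X,Y|Z) = 0.4185

I(X;Y|Z) = 0.1872 + 0.2436 - 0.4185 = 0.0123 dits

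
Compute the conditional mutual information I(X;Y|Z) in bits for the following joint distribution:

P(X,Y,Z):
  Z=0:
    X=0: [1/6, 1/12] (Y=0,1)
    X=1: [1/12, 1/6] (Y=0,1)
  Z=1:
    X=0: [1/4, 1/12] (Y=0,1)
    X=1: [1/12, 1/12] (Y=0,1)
0.0629 bits

Conditional mutual information: I(X;Y|Z) = H(X|Z) + H(Y|Z) - H(X,Y|Z)

H(Z) = 1.0000
H(X,Z) = 1.9591 → H(X|Z) = 0.9591
H(Y,Z) = 1.9591 → H(Y|Z) = 0.9591
H(X,Y,Z) = 2.8554 → H(X,Y|Z) = 1.8554

I(X;Y|Z) = 0.9591 + 0.9591 - 1.8554 = 0.0629 bits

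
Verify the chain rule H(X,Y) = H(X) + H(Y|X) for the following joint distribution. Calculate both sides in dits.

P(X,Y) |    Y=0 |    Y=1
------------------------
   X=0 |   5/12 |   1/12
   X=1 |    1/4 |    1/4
H(X,Y) = 0.5494, H(X) = 0.3010, H(Y|X) = 0.2484 (all in dits)

Chain rule: H(X,Y) = H(X) + H(Y|X)

Left side — joint entropy directly:
H(X,Y) = -Σ p(x,y) log p(x,y) = 0.5494 dits

Right side — compute H(Y|X) from the conditional distributions:
P(X) = (1/2, 1/2), so H(X) = 0.3010 dits
H(Y|X) = Σ_x P(X=x) · H(Y|X=x):
  P(Y|X=0) = (5/6, 1/6), H(Y|X=0) = 0.1957, weight P(X=0) = 1/2
  P(Y|X=1) = (1/2, 1/2), H(Y|X=1) = 0.3010, weight P(X=1) = 1/2
H(Y|X) = 0.2484 dits

H(X) + H(Y|X) = 0.3010 + 0.2484 = 0.5494 dits

Both sides equal 0.5494 dits. ✓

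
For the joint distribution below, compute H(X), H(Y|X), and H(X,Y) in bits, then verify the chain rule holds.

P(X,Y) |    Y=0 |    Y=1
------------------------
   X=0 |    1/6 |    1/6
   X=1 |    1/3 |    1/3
H(X,Y) = 1.9183, H(X) = 0.9183, H(Y|X) = 1.0000 (all in bits)

Chain rule: H(X,Y) = H(X) + H(Y|X)

Left side — joint entropy directly:
H(X,Y) = -Σ p(x,y) log p(x,y) = 1.9183 bits

Right side — compute H(Y|X) from the conditional distributions:
P(X) = (1/3, 2/3), so H(X) = 0.9183 bits
H(Y|X) = Σ_x P(X=x) · H(Y|X=x):
  P(Y|X=0) = (1/2, 1/2), H(Y|X=0) = 1.0000, weight P(X=0) = 1/3
  P(Y|X=1) = (1/2, 1/2), H(Y|X=1) = 1.0000, weight P(X=1) = 2/3
H(Y|X) = 1.0000 bits

H(X) + H(Y|X) = 0.9183 + 1.0000 = 1.9183 bits

Both sides equal 1.9183 bits. ✓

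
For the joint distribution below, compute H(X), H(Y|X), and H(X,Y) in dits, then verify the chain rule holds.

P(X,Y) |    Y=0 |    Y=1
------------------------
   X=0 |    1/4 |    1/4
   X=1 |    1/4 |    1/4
H(X,Y) = 0.6021, H(X) = 0.3010, H(Y|X) = 0.3010 (all in dits)

Chain rule: H(X,Y) = H(X) + H(Y|X)

Left side — joint entropy directly:
H(X,Y) = -Σ p(x,y) log p(x,y) = 0.6021 dits

Right side — compute H(Y|X) from the conditional distributions:
P(X) = (1/2, 1/2), so H(X) = 0.3010 dits
H(Y|X) = Σ_x P(X=x) · H(Y|X=x):
  P(Y|X=0) = (1/2, 1/2), H(Y|X=0) = 0.3010, weight P(X=0) = 1/2
  P(Y|X=1) = (1/2, 1/2), H(Y|X=1) = 0.3010, weight P(X=1) = 1/2
H(Y|X) = 0.3010 dits

H(X) + H(Y|X) = 0.3010 + 0.3010 = 0.6021 dits

Both sides equal 0.6021 dits. ✓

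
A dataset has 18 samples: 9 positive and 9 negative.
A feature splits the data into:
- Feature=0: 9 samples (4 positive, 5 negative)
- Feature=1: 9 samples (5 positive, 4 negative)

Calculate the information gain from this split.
0.0089 bits

Information Gain = H(Y) - H(Y|Feature)

Before split:
P(positive) = 9/18 = 0.5000
H(Y) = 1.0000 bits

After split:
Feature=0: H = 0.9911 bits (weight = 9/18)
Feature=1: H = 0.9911 bits (weight = 9/18)
H(Y|Feature) = (9/18)×0.9911 + (9/18)×0.9911 = 0.9911 bits

Information Gain = 1.0000 - 0.9911 = 0.0089 bits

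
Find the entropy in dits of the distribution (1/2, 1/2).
0.3010 dits

Shannon entropy is H(X) = -Σ p(x) log p(x).

For P = (1/2, 1/2):
H = -1/2 × log_10(1/2) -1/2 × log_10(1/2)
H = 0.3010 dits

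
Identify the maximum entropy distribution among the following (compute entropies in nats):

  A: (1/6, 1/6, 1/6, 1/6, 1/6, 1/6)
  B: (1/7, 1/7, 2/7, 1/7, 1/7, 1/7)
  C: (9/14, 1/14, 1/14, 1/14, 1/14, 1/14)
A

For a discrete distribution over n outcomes, entropy is maximized by the uniform distribution.

Computing entropies:
H(A) = 1.7918 nats
H(B) = 1.7479 nats
H(C) = 1.2266 nats

The uniform distribution (where all probabilities equal 1/6) achieves the maximum entropy of log_e(6) = 1.7918 nats.

Distribution A has the highest entropy.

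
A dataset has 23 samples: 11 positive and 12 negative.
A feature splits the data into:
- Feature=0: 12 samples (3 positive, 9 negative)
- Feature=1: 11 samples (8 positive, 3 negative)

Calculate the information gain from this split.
0.1711 bits

Information Gain = H(Y) - H(Y|Feature)

Before split:
P(positive) = 11/23 = 0.4783
H(Y) = 0.9986 bits

After split:
Feature=0: H = 0.8113 bits (weight = 12/23)
Feature=1: H = 0.8454 bits (weight = 11/23)
H(Y|Feature) = (12/23)×0.8113 + (11/23)×0.8454 = 0.8276 bits

Information Gain = 0.9986 - 0.8276 = 0.1711 bits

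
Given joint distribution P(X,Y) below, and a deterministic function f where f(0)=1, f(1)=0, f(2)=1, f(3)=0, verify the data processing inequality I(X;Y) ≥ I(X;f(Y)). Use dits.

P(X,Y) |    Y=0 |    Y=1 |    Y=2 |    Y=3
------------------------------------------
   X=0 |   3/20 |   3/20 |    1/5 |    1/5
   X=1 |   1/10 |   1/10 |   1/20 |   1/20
I(X;Y) = 0.0105, I(X;f(Y)) = 0.0000, inequality holds: 0.0105 ≥ 0.0000

Data Processing Inequality: For any Markov chain X → Y → Z, we have I(X;Y) ≥ I(X;Z).

Here Z = f(Y) is a deterministic function of Y, forming X → Y → Z.

Original I(X;Y) = 0.0105 dits

After applying f:
P(X,Z) where Z=f(Y):
- P(X,Z=0) = P(X,Y=1) + P(X,Y=3)
- P(X,Z=1) = P(X,Y=0) + P(X,Y=2)

I(X;Z) = I(X;f(Y)) = 0.0000 dits

Verification: 0.0105 ≥ 0.0000 ✓

Information cannot be created by processing; the function f can only lose information about X.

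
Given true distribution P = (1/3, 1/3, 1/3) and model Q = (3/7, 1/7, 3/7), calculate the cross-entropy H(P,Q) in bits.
1.7507 bits

Cross-entropy: H(P,Q) = -Σ p(x) log q(x)

Alternatively: H(P,Q) = H(P) + D_KL(P||Q)
H(P) = 1.5850 bits
D_KL(P||Q) = 0.1658 bits

H(P,Q) = 1.5850 + 0.1658 = 1.7507 bits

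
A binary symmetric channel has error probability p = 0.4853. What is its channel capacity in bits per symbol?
0.0006 bits

For a binary symmetric channel (BSC) with error probability p:
Capacity C = 1 - H(p) bits per symbol

where H(p) = -p log₂(p) - (1-p) log₂(1-p) is the binary entropy function.

H(0.4853) = 0.9994 bits
C = 1 - 0.9994 = 0.0006 bits per symbol

This means we can reliably transmit up to 0.0006 bits of information per channel use.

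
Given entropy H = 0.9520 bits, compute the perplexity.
1.9346

Perplexity is 2^H (or exp(H) for natural log).

H = 0.9520 bits
Perplexity = 2^0.9520 = 1.9346

Interpretation: The model's uncertainty is equivalent to choosing uniformly among 1.9 options.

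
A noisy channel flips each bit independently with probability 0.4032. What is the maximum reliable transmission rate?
0.0272 bits

For a binary symmetric channel (BSC) with error probability p:
Capacity C = 1 - H(p) bits per symbol

where H(p) = -p log₂(p) - (1-p) log₂(1-p) is the binary entropy function.

H(0.4032) = 0.9728 bits
C = 1 - 0.9728 = 0.0272 bits per symbol

This means we can reliably transmit up to 0.0272 bits of information per channel use.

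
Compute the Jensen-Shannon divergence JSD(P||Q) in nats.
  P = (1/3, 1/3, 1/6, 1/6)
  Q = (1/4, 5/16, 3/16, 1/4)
0.0077 nats

Jensen-Shannon divergence is:
JSD(P||Q) = 0.5 × D_KL(P||M) + 0.5 × D_KL(Q||M)
where M = 0.5 × (P + Q) is the mixture distribution.

M = 0.5 × (1/3, 1/3, 1/6, 1/6) + 0.5 × (1/4, 5/16, 3/16, 1/4) = (7/24, 0.322917, 0.177083, 5/24)

D_KL(P||M) = 0.0078 nats
D_KL(Q||M) = 0.0075 nats

JSD(P||Q) = 0.5 × 0.0078 + 0.5 × 0.0075 = 0.0077 nats

Unlike KL divergence, JSD is symmetric and bounded: 0 ≤ JSD ≤ log(2).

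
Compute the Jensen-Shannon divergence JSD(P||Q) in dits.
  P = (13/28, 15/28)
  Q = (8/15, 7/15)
0.0010 dits

Jensen-Shannon divergence is:
JSD(P||Q) = 0.5 × D_KL(P||M) + 0.5 × D_KL(Q||M)
where M = 0.5 × (P + Q) is the mixture distribution.

M = 0.5 × (13/28, 15/28) + 0.5 × (8/15, 7/15) = (0.49881, 0.50119)

D_KL(P||M) = 0.0010 dits
D_KL(Q||M) = 0.0010 dits

JSD(P||Q) = 0.5 × 0.0010 + 0.5 × 0.0010 = 0.0010 dits

Unlike KL divergence, JSD is symmetric and bounded: 0 ≤ JSD ≤ log(2).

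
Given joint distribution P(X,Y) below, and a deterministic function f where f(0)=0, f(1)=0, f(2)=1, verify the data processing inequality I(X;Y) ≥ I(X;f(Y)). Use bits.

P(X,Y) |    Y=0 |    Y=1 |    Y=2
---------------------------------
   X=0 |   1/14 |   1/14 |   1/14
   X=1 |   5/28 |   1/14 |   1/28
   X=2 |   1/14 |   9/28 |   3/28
I(X;Y) = 0.1622, I(X;f(Y)) = 0.0227, inequality holds: 0.1622 ≥ 0.0227

Data Processing Inequality: For any Markov chain X → Y → Z, we have I(X;Y) ≥ I(X;Z).

Here Z = f(Y) is a deterministic function of Y, forming X → Y → Z.

Original I(X;Y) = 0.1622 bits

After applying f:
P(X,Z) where Z=f(Y):
- P(X,Z=0) = P(X,Y=0) + P(X,Y=1)
- P(X,Z=1) = P(X,Y=2)

I(X;Z) = I(X;f(Y)) = 0.0227 bits

Verification: 0.1622 ≥ 0.0227 ✓

Information cannot be created by processing; the function f can only lose information about X.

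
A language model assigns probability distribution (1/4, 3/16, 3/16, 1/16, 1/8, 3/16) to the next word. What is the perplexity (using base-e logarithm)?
5.5924

Perplexity is e^H (or exp(H) for natural log).

First, H = -Σ p log p = 1.7214 nats
Perplexity = e^1.7214 = 5.5924

Interpretation: The model's uncertainty is equivalent to choosing uniformly among 5.6 options.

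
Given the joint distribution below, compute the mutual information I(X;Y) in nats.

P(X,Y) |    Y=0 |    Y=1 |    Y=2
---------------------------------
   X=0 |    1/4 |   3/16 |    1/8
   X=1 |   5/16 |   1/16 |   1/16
0.0390 nats

Mutual information: I(X;Y) = H(X) + H(Y) - H(X,Y)

Marginals:
P(X) = (9/16, 7/16), H(X) = 0.6853 nats
P(Y) = (9/16, 1/4, 3/16), H(Y) = 0.9841 nats

Joint entropy: H(X,Y) = 1.6304 nats

I(X;Y) = 0.6853 + 0.9841 - 1.6304 = 0.0390 nats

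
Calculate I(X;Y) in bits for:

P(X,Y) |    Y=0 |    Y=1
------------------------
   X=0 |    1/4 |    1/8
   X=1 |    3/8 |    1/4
0.0032 bits

Mutual information: I(X;Y) = H(X) + H(Y) - H(X,Y)

Marginals:
P(X) = (3/8, 5/8), H(X) = 0.9544 bits
P(Y) = (5/8, 3/8), H(Y) = 0.9544 bits

Joint entropy: H(X,Y) = 1.9056 bits

I(X;Y) = 0.9544 + 0.9544 - 1.9056 = 0.0032 bits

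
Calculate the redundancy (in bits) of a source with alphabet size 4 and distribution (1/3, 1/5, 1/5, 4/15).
0.0344 bits

Redundancy measures how far a source is from maximum entropy:
R = H_max - H(X)

Maximum entropy for 4 symbols: H_max = log_2(4) = 2.0000 bits
Actual entropy: H(X) = 1.9656 bits
Redundancy: R = 2.0000 - 1.9656 = 0.0344 bits

This redundancy represents potential for compression: the source could be compressed by 0.0344 bits per symbol.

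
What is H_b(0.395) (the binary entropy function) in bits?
0.9680 bits

The binary entropy function is:
H(p) = -p log(p) - (1-p) log(1-p)

H(0.395) = -0.395 × log_2(0.395) - 0.605 × log_2(0.605)
H(0.395) = 0.9680 bits

Note: Binary entropy is maximized at p=0.5 (H=1 bit) and minimized at p=0 or p=1 (H=0).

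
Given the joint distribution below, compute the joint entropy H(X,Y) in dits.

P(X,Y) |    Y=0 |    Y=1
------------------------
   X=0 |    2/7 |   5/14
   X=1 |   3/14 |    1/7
0.5792 dits

Joint entropy is H(X,Y) = -Σ_{x,y} p(x,y) log p(x,y).

Summing over all non-zero entries:
H(X,Y) = -[2/7·log_10(2/7) + 5/14·log_10(5/14) + 3/14·log_10(3/14) + 1/7·log_10(1/7)]
H(X,Y) = 0.5792 dits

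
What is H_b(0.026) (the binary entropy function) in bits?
0.1739 bits

The binary entropy function is:
H(p) = -p log(p) - (1-p) log(1-p)

H(0.026) = -0.026 × log_2(0.026) - 0.974 × log_2(0.974)
H(0.026) = 0.1739 bits

Note: Binary entropy is maximized at p=0.5 (H=1 bit) and minimized at p=0 or p=1 (H=0).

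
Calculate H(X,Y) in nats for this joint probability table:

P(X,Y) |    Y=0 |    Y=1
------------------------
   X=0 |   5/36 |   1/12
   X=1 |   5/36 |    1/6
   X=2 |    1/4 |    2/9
1.7349 nats

Joint entropy is H(X,Y) = -Σ_{x,y} p(x,y) log p(x,y).

Summing over all non-zero entries:
H(X,Y) = -[5/36·log_e(5/36) + 1/12·log_e(1/12) + 5/36·log_e(5/36) + 1/6·log_e(1/6) + 1/4·log_e(1/4) + 2/9·log_e(2/9)]
H(X,Y) = 1.7349 nats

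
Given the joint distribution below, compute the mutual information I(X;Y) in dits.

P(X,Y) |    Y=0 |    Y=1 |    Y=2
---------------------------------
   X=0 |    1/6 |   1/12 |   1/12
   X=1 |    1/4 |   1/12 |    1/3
0.0139 dits

Mutual information: I(X;Y) = H(X) + H(Y) - H(X,Y)

Marginals:
P(X) = (1/3, 2/3), H(X) = 0.2764 dits
P(Y) = (5/12, 1/6, 5/12), H(Y) = 0.4465 dits

Joint entropy: H(X,Y) = 0.7090 dits

I(X;Y) = 0.2764 + 0.4465 - 0.7090 = 0.0139 dits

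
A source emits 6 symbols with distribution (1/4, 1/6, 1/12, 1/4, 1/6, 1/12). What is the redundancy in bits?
0.1258 bits

Redundancy measures how far a source is from maximum entropy:
R = H_max - H(X)

Maximum entropy for 6 symbols: H_max = log_2(6) = 2.5850 bits
Actual entropy: H(X) = 2.4591 bits
Redundancy: R = 2.5850 - 2.4591 = 0.1258 bits

This redundancy represents potential for compression: the source could be compressed by 0.1258 bits per symbol.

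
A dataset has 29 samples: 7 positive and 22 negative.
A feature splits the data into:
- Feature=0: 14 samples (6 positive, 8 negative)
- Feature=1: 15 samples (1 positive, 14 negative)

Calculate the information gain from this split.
0.1389 bits

Information Gain = H(Y) - H(Y|Feature)

Before split:
P(positive) = 7/29 = 0.2414
H(Y) = 0.7973 bits

After split:
Feature=0: H = 0.9852 bits (weight = 14/29)
Feature=1: H = 0.3534 bits (weight = 15/29)
H(Y|Feature) = (14/29)×0.9852 + (15/29)×0.3534 = 0.6584 bits

Information Gain = 0.7973 - 0.6584 = 0.1389 bits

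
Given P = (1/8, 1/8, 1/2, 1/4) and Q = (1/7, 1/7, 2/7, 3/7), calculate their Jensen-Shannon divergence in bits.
0.0394 bits

Jensen-Shannon divergence is:
JSD(P||Q) = 0.5 × D_KL(P||M) + 0.5 × D_KL(Q||M)
where M = 0.5 × (P + Q) is the mixture distribution.

M = 0.5 × (1/8, 1/8, 1/2, 1/4) + 0.5 × (1/7, 1/7, 2/7, 3/7) = (0.133929, 0.133929, 11/28, 0.339286)

D_KL(P||M) = 0.0389 bits
D_KL(Q||M) = 0.0398 bits

JSD(P||Q) = 0.5 × 0.0389 + 0.5 × 0.0398 = 0.0394 bits

Unlike KL divergence, JSD is symmetric and bounded: 0 ≤ JSD ≤ log(2).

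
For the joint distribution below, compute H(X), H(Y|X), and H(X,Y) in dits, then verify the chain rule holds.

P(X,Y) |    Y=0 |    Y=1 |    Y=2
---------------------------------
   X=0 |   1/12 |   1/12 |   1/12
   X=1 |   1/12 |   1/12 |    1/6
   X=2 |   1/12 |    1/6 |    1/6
H(X,Y) = 0.9287, H(X) = 0.4680, H(Y|X) = 0.4607 (all in dits)

Chain rule: H(X,Y) = H(X) + H(Y|X)

Left side — joint entropy directly:
H(X,Y) = -Σ p(x,y) log p(x,y) = 0.9287 dits

Right side — compute H(Y|X) from the conditional distributions:
P(X) = (1/4, 1/3, 5/12), so H(X) = 0.4680 dits
H(Y|X) = Σ_x P(X=x) · H(Y|X=x):
  P(Y|X=0) = (1/3, 1/3, 1/3), H(Y|X=0) = 0.4771, weight P(X=0) = 1/4
  P(Y|X=1) = (1/4, 1/4, 1/2), H(Y|X=1) = 0.4515, weight P(X=1) = 1/3
  P(Y|X=2) = (1/5, 2/5, 2/5), H(Y|X=2) = 0.4581, weight P(X=2) = 5/12
H(Y|X) = 0.4607 dits

H(X) + H(Y|X) = 0.4680 + 0.4607 = 0.9287 dits

Both sides equal 0.9287 dits. ✓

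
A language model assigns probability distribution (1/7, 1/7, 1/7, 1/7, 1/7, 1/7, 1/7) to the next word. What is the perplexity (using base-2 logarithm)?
7.0000

Perplexity is 2^H (or exp(H) for natural log).

First, H = -Σ p log p = 2.8074 bits
Perplexity = 2^2.8074 = 7.0000

Interpretation: The model's uncertainty is equivalent to choosing uniformly among 7.0 options.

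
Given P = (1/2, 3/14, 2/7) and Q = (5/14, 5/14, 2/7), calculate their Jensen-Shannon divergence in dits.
0.0065 dits

Jensen-Shannon divergence is:
JSD(P||Q) = 0.5 × D_KL(P||M) + 0.5 × D_KL(Q||M)
where M = 0.5 × (P + Q) is the mixture distribution.

M = 0.5 × (1/2, 3/14, 2/7) + 0.5 × (5/14, 5/14, 2/7) = (3/7, 2/7, 2/7)

D_KL(P||M) = 0.0067 dits
D_KL(Q||M) = 0.0063 dits

JSD(P||Q) = 0.5 × 0.0067 + 0.5 × 0.0063 = 0.0065 dits

Unlike KL divergence, JSD is symmetric and bounded: 0 ≤ JSD ≤ log(2).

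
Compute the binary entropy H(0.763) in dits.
0.2378 dits

The binary entropy function is:
H(p) = -p log(p) - (1-p) log(1-p)

H(0.763) = -0.763 × log_10(0.763) - 0.237 × log_10(0.237)
H(0.763) = 0.2378 dits

Note: Binary entropy is maximized at p=0.5 (H=1 bit) and minimized at p=0 or p=1 (H=0).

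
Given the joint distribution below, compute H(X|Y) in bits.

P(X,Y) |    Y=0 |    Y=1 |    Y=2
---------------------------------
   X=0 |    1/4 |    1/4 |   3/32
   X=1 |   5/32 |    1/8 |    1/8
0.9504 bits

Using the chain rule: H(X|Y) = H(X,Y) - H(Y)

First, compute H(X,Y) = 2.4886 bits

Marginal P(Y) = (13/32, 3/8, 7/32)
H(Y) = 1.5382 bits

H(X|Y) = H(X,Y) - H(Y) = 2.4886 - 1.5382 = 0.9504 bits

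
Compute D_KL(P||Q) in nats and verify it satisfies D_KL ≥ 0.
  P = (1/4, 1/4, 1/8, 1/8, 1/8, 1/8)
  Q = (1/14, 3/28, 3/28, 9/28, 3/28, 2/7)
0.3422 nats

KL divergence satisfies the Gibbs inequality: D_KL(P||Q) ≥ 0 for all distributions P, Q.

D_KL(P||Q) = Σ p(x) log(p(x)/q(x))
Term by term:
  x=0: 1/4 × log_e[(1/4)/(1/14)] = 0.3132
  x=1: 1/4 × log_e[(1/4)/(3/28)] = 0.2118
  x=2: 1/8 × log_e[(1/8)/(3/28)] = 0.0193
  x=3: 1/8 × log_e[(1/8)/(9/28)] = -0.1181
  x=4: 1/8 × log_e[(1/8)/(3/28)] = 0.0193
  x=5: 1/8 × log_e[(1/8)/(2/7)] = -0.1033
D_KL(P||Q) = 0.3422 nats

D_KL(P||Q) = 0.3422 ≥ 0 ✓

This non-negativity is a fundamental property: relative entropy cannot be negative because it measures how different Q is from P.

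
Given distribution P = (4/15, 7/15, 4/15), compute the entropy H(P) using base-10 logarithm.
0.4606 dits

Shannon entropy is H(X) = -Σ p(x) log p(x).

For P = (4/15, 7/15, 4/15):
H = -4/15 × log_10(4/15) -7/15 × log_10(7/15) -4/15 × log_10(4/15)
H = 0.4606 dits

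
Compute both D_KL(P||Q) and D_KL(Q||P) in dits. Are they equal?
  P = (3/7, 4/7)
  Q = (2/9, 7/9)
D_KL(P||Q) = 0.0457, D_KL(Q||P) = 0.0408

KL divergence is not symmetric: D_KL(P||Q) ≠ D_KL(Q||P) in general.

D_KL(P||Q) = 0.0457 dits
D_KL(Q||P) = 0.0408 dits

No, they are not equal!

This asymmetry is why KL divergence is not a true distance metric.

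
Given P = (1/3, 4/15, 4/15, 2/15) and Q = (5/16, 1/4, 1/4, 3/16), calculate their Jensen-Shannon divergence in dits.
0.0012 dits

Jensen-Shannon divergence is:
JSD(P||Q) = 0.5 × D_KL(P||M) + 0.5 × D_KL(Q||M)
where M = 0.5 × (P + Q) is the mixture distribution.

M = 0.5 × (1/3, 4/15, 4/15, 2/15) + 0.5 × (5/16, 1/4, 1/4, 3/16) = (0.322917, 0.258333, 0.258333, 0.160417)

D_KL(P||M) = 0.0012 dits
D_KL(Q||M) = 0.0011 dits

JSD(P||Q) = 0.5 × 0.0012 + 0.5 × 0.0011 = 0.0012 dits

Unlike KL divergence, JSD is symmetric and bounded: 0 ≤ JSD ≤ log(2).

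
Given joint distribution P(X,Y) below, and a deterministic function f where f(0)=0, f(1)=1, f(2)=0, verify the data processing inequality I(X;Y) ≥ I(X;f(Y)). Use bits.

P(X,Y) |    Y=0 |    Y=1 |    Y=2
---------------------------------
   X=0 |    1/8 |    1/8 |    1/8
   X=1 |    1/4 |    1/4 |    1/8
I(X;Y) = 0.0157, I(X;f(Y)) = 0.0032, inequality holds: 0.0157 ≥ 0.0032

Data Processing Inequality: For any Markov chain X → Y → Z, we have I(X;Y) ≥ I(X;Z).

Here Z = f(Y) is a deterministic function of Y, forming X → Y → Z.

Original I(X;Y) = 0.0157 bits

After applying f:
P(X,Z) where Z=f(Y):
- P(X,Z=0) = P(X,Y=0) + P(X,Y=2)
- P(X,Z=1) = P(X,Y=1)

I(X;Z) = I(X;f(Y)) = 0.0032 bits

Verification: 0.0157 ≥ 0.0032 ✓

Information cannot be created by processing; the function f can only lose information about X.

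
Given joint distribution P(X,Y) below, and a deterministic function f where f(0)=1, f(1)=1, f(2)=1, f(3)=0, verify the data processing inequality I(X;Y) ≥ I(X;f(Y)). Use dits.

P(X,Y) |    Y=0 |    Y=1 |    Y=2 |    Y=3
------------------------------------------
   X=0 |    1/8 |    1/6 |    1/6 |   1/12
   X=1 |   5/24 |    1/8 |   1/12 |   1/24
I(X;Y) = 0.0136, I(X;f(Y)) = 0.0020, inequality holds: 0.0136 ≥ 0.0020

Data Processing Inequality: For any Markov chain X → Y → Z, we have I(X;Y) ≥ I(X;Z).

Here Z = f(Y) is a deterministic function of Y, forming X → Y → Z.

Original I(X;Y) = 0.0136 dits

After applying f:
P(X,Z) where Z=f(Y):
- P(X,Z=0) = P(X,Y=3)
- P(X,Z=1) = P(X,Y=0) + P(X,Y=1) + P(X,Y=2)

I(X;Z) = I(X;f(Y)) = 0.0020 dits

Verification: 0.0136 ≥ 0.0020 ✓

Information cannot be created by processing; the function f can only lose information about X.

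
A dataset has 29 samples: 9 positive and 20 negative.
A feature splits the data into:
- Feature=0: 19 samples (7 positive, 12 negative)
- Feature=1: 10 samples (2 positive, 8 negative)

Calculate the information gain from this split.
0.0226 bits

Information Gain = H(Y) - H(Y|Feature)

Before split:
P(positive) = 9/29 = 0.3103
H(Y) = 0.8936 bits

After split:
Feature=0: H = 0.9495 bits (weight = 19/29)
Feature=1: H = 0.7219 bits (weight = 10/29)
H(Y|Feature) = (19/29)×0.9495 + (10/29)×0.7219 = 0.8710 bits

Information Gain = 0.8936 - 0.8710 = 0.0226 bits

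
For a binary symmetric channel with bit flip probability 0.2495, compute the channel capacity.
0.1895 bits

For a binary symmetric channel (BSC) with error probability p:
Capacity C = 1 - H(p) bits per symbol

where H(p) = -p log₂(p) - (1-p) log₂(1-p) is the binary entropy function.

H(0.2495) = 0.8105 bits
C = 1 - 0.8105 = 0.1895 bits per symbol

This means we can reliably transmit up to 0.1895 bits of information per channel use.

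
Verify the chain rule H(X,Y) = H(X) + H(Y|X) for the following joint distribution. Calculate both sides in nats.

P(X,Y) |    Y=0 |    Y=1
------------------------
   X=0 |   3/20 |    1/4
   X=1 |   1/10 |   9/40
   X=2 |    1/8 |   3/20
H(X,Y) = 1.7415, H(X) = 1.0868, H(Y|X) = 0.6547 (all in nats)

Chain rule: H(X,Y) = H(X) + H(Y|X)

Left side — joint entropy directly:
H(X,Y) = -Σ p(x,y) log p(x,y) = 1.7415 nats

Right side — compute H(Y|X) from the conditional distributions:
P(X) = (2/5, 13/40, 11/40), so H(X) = 1.0868 nats
H(Y|X) = Σ_x P(X=x) · H(Y|X=x):
  P(Y|X=0) = (3/8, 5/8), H(Y|X=0) = 0.6616, weight P(X=0) = 2/5
  P(Y|X=1) = (4/13, 9/13), H(Y|X=1) = 0.6172, weight P(X=1) = 13/40
  P(Y|X=2) = (5/11, 6/11), H(Y|X=2) = 0.6890, weight P(X=2) = 11/40
H(Y|X) = 0.6547 nats

H(X) + H(Y|X) = 1.0868 + 0.6547 = 1.7415 nats

Both sides equal 1.7415 nats. ✓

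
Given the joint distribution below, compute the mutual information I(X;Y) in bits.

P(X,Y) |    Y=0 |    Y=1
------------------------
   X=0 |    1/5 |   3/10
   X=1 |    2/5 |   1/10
0.1245 bits

Mutual information: I(X;Y) = H(X) + H(Y) - H(X,Y)

Marginals:
P(X) = (1/2, 1/2), H(X) = 1.0000 bits
P(Y) = (3/5, 2/5), H(Y) = 0.9710 bits

Joint entropy: H(X,Y) = 1.8464 bits

I(X;Y) = 1.0000 + 0.9710 - 1.8464 = 0.1245 bits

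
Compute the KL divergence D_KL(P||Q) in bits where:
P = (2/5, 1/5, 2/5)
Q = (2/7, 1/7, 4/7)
0.0854 bits

KL divergence: D_KL(P||Q) = Σ p(x) log(p(x)/q(x))

Computing term by term:
  x=0: 2/5 × log_2[(2/5)/(2/7)] = 2/5 × 0.4854 = 0.1942
  x=1: 1/5 × log_2[(1/5)/(1/7)] = 1/5 × 0.4854 = 0.0971
  x=2: 2/5 × log_2[(2/5)/(4/7)] = 2/5 × -0.5146 = -0.2058

D_KL(P||Q) = 0.0854 bits

Note: KL divergence is always non-negative and equals 0 iff P = Q.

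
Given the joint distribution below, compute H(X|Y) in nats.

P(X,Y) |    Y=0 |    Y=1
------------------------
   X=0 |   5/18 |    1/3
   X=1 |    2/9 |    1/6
0.6617 nats

Using the chain rule: H(X|Y) = H(X,Y) - H(Y)

First, compute H(X,Y) = 1.3549 nats

Marginal P(Y) = (1/2, 1/2)
H(Y) = 0.6931 nats

H(X|Y) = H(X,Y) - H(Y) = 1.3549 - 0.6931 = 0.6617 nats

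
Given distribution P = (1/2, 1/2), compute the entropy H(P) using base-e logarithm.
0.6931 nats

Shannon entropy is H(X) = -Σ p(x) log p(x).

For P = (1/2, 1/2):
H = -1/2 × log_e(1/2) -1/2 × log_e(1/2)
H = 0.6931 nats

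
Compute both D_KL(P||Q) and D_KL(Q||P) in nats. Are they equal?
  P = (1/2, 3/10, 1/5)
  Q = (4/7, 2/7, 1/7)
D_KL(P||Q) = 0.0152, D_KL(Q||P) = 0.0143

KL divergence is not symmetric: D_KL(P||Q) ≠ D_KL(Q||P) in general.

D_KL(P||Q) = 0.0152 nats
D_KL(Q||P) = 0.0143 nats

No, they are not equal!

This asymmetry is why KL divergence is not a true distance metric.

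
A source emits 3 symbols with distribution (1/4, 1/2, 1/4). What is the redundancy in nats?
0.0589 nats

Redundancy measures how far a source is from maximum entropy:
R = H_max - H(X)

Maximum entropy for 3 symbols: H_max = log_e(3) = 1.0986 nats
Actual entropy: H(X) = 1.0397 nats
Redundancy: R = 1.0986 - 1.0397 = 0.0589 nats

This redundancy represents potential for compression: the source could be compressed by 0.0589 nats per symbol.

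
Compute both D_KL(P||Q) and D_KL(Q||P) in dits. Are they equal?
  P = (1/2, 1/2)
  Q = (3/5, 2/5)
D_KL(P||Q) = 0.0089, D_KL(Q||P) = 0.0087

KL divergence is not symmetric: D_KL(P||Q) ≠ D_KL(Q||P) in general.

D_KL(P||Q) = 0.0089 dits
D_KL(Q||P) = 0.0087 dits

No, they are not equal!

This asymmetry is why KL divergence is not a true distance metric.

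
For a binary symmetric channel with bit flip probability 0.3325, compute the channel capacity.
0.0825 bits

For a binary symmetric channel (BSC) with error probability p:
Capacity C = 1 - H(p) bits per symbol

where H(p) = -p log₂(p) - (1-p) log₂(1-p) is the binary entropy function.

H(0.3325) = 0.9175 bits
C = 1 - 0.9175 = 0.0825 bits per symbol

This means we can reliably transmit up to 0.0825 bits of information per channel use.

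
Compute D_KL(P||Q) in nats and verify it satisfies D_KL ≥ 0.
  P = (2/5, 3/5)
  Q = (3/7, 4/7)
0.0017 nats

KL divergence satisfies the Gibbs inequality: D_KL(P||Q) ≥ 0 for all distributions P, Q.

D_KL(P||Q) = Σ p(x) log(p(x)/q(x))
Term by term:
  x=0: 2/5 × log_e[(2/5)/(3/7)] = -0.0276
  x=1: 3/5 × log_e[(3/5)/(4/7)] = 0.0293
D_KL(P||Q) = 0.0017 nats

D_KL(P||Q) = 0.0017 ≥ 0 ✓

This non-negativity is a fundamental property: relative entropy cannot be negative because it measures how different Q is from P.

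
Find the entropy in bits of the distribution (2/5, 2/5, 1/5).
1.5219 bits

Shannon entropy is H(X) = -Σ p(x) log p(x).

For P = (2/5, 2/5, 1/5):
H = -2/5 × log_2(2/5) -2/5 × log_2(2/5) -1/5 × log_2(1/5)
H = 1.5219 bits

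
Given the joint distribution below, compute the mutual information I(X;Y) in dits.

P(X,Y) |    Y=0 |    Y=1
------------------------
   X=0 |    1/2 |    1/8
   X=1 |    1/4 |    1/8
0.0047 dits

Mutual information: I(X;Y) = H(X) + H(Y) - H(X,Y)

Marginals:
P(X) = (5/8, 3/8), H(X) = 0.2873 dits
P(Y) = (3/4, 1/4), H(Y) = 0.2442 dits

Joint entropy: H(X,Y) = 0.5268 dits

I(X;Y) = 0.2873 + 0.2442 - 0.5268 = 0.0047 dits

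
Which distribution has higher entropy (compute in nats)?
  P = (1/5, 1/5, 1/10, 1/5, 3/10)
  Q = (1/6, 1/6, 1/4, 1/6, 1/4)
Q

Computing entropies in nats:
H(P) = 1.5571
H(Q) = 1.5890

Distribution Q has higher entropy.

Intuition: The distribution closer to uniform (more spread out) has higher entropy.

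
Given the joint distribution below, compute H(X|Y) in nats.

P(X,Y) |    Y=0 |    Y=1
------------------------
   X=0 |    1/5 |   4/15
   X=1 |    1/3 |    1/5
0.6715 nats

Using the chain rule: H(X|Y) = H(X,Y) - H(Y)

First, compute H(X,Y) = 1.3624 nats

Marginal P(Y) = (8/15, 7/15)
H(Y) = 0.6909 nats

H(X|Y) = H(X,Y) - H(Y) = 1.3624 - 0.6909 = 0.6715 nats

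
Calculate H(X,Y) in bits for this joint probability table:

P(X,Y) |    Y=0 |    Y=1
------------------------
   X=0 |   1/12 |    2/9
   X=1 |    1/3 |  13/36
1.8399 bits

Joint entropy is H(X,Y) = -Σ_{x,y} p(x,y) log p(x,y).

Summing over all non-zero entries:
H(X,Y) = -[1/12·log_2(1/12) + 2/9·log_2(2/9) + 1/3·log_2(1/3) + 13/36·log_2(13/36)]
H(X,Y) = 1.8399 bits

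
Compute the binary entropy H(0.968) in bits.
0.2043 bits

The binary entropy function is:
H(p) = -p log(p) - (1-p) log(1-p)

H(0.968) = -0.968 × log_2(0.968) - 0.032 × log_2(0.032)
H(0.968) = 0.2043 bits

Note: Binary entropy is maximized at p=0.5 (H=1 bit) and minimized at p=0 or p=1 (H=0).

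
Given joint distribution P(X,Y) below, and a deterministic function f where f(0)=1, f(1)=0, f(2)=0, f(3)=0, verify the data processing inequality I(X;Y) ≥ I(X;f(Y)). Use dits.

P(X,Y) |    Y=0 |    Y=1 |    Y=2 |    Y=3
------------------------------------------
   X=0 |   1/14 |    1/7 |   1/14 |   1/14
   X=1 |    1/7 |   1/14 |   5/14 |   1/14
I(X;Y) = 0.0377, I(X;f(Y)) = 0.0001, inequality holds: 0.0377 ≥ 0.0001

Data Processing Inequality: For any Markov chain X → Y → Z, we have I(X;Y) ≥ I(X;Z).

Here Z = f(Y) is a deterministic function of Y, forming X → Y → Z.

Original I(X;Y) = 0.0377 dits

After applying f:
P(X,Z) where Z=f(Y):
- P(X,Z=0) = P(X,Y=1) + P(X,Y=2) + P(X,Y=3)
- P(X,Z=1) = P(X,Y=0)

I(X;Z) = I(X;f(Y)) = 0.0001 dits

Verification: 0.0377 ≥ 0.0001 ✓

Information cannot be created by processing; the function f can only lose information about X.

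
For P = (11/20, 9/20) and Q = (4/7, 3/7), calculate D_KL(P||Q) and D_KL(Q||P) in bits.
D_KL(P||Q) = 0.0013, D_KL(Q||P) = 0.0013

KL divergence is not symmetric: D_KL(P||Q) ≠ D_KL(Q||P) in general.

D_KL(P||Q) = 0.0013 bits
D_KL(Q||P) = 0.0013 bits

In this case they happen to be equal (to 4 decimal places).

This asymmetry is why KL divergence is not a true distance metric.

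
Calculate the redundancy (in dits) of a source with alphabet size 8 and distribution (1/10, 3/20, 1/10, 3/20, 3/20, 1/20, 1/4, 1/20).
0.0517 dits

Redundancy measures how far a source is from maximum entropy:
R = H_max - H(X)

Maximum entropy for 8 symbols: H_max = log_10(8) = 0.9031 dits
Actual entropy: H(X) = 0.8514 dits
Redundancy: R = 0.9031 - 0.8514 = 0.0517 dits

This redundancy represents potential for compression: the source could be compressed by 0.0517 dits per symbol.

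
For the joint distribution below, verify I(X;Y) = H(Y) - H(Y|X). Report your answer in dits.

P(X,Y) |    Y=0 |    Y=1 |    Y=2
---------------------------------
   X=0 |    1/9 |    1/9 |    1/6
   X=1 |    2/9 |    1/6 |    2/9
I(X;Y) = 0.0015 dits

Mutual information has multiple equivalent forms:
- I(X;Y) = H(X) - H(X|Y)
- I(X;Y) = H(Y) - H(Y|X)
- I(X;Y) = H(X) + H(Y) - H(X,Y)

Computing all quantities:
H(X) = 0.2902, H(Y) = 0.4731, H(X,Y) = 0.7618
H(X|Y) = 0.2887, H(Y|X) = 0.4715

Verification:
H(X) - H(X|Y) = 0.2902 - 0.2887 = 0.0015
H(Y) - H(Y|X) = 0.4731 - 0.4715 = 0.0015
H(X) + H(Y) - H(X,Y) = 0.2902 + 0.4731 - 0.7618 = 0.0015

All forms give I(X;Y) = 0.0015 dits. ✓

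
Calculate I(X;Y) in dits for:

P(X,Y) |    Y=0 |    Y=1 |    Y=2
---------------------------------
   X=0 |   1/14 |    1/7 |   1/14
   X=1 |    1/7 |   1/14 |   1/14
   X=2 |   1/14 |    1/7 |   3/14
0.0286 dits

Mutual information: I(X;Y) = H(X) + H(Y) - H(X,Y)

Marginals:
P(X) = (2/7, 2/7, 3/7), H(X) = 0.4686 dits
P(Y) = (2/7, 5/14, 5/14), H(Y) = 0.4748 dits

Joint entropy: H(X,Y) = 0.9149 dits

I(X;Y) = 0.4686 + 0.4748 - 0.9149 = 0.0286 dits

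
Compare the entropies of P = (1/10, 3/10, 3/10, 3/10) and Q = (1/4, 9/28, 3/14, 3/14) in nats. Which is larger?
Q

Computing entropies in nats:
H(P) = 1.3138
H(Q) = 1.3716

Distribution Q has higher entropy.

Intuition: The distribution closer to uniform (more spread out) has higher entropy.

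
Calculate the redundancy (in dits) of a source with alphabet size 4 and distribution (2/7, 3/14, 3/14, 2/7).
0.0044 dits

Redundancy measures how far a source is from maximum entropy:
R = H_max - H(X)

Maximum entropy for 4 symbols: H_max = log_10(4) = 0.6021 dits
Actual entropy: H(X) = 0.5976 dits
Redundancy: R = 0.6021 - 0.5976 = 0.0044 dits

This redundancy represents potential for compression: the source could be compressed by 0.0044 dits per symbol.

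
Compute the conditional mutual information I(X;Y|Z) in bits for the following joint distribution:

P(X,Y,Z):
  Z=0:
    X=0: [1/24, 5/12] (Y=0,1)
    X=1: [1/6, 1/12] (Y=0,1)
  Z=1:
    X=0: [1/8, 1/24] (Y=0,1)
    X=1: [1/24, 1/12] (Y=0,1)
0.2254 bits

Conditional mutual information: I(X;Y|Z) = H(X|Z) + H(Y|Z) - H(X,Y|Z)

H(Z) = 0.8709
H(X,Z) = 1.8217 → H(X|Z) = 0.9508
H(Y,Z) = 1.7773 → H(Y|Z) = 0.9064
H(X,Y,Z) = 2.5027 → H(X,Y|Z) = 1.6318

I(X;Y|Z) = 0.9508 + 0.9064 - 1.6318 = 0.2254 bits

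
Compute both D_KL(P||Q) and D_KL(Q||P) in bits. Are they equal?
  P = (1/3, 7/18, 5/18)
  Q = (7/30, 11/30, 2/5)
D_KL(P||Q) = 0.0584, D_KL(Q||P) = 0.0592

KL divergence is not symmetric: D_KL(P||Q) ≠ D_KL(Q||P) in general.

D_KL(P||Q) = 0.0584 bits
D_KL(Q||P) = 0.0592 bits

No, they are not equal!

This asymmetry is why KL divergence is not a true distance metric.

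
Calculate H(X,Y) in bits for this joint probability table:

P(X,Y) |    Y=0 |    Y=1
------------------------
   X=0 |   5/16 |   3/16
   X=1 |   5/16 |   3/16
1.9544 bits

Joint entropy is H(X,Y) = -Σ_{x,y} p(x,y) log p(x,y).

Summing over all non-zero entries:
H(X,Y) = -[5/16·log_2(5/16) + 3/16·log_2(3/16) + 5/16·log_2(5/16) + 3/16·log_2(3/16)]
H(X,Y) = 1.9544 bits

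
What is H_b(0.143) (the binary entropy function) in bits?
0.5920 bits

The binary entropy function is:
H(p) = -p log(p) - (1-p) log(1-p)

H(0.143) = -0.143 × log_2(0.143) - 0.857 × log_2(0.857)
H(0.143) = 0.5920 bits

Note: Binary entropy is maximized at p=0.5 (H=1 bit) and minimized at p=0 or p=1 (H=0).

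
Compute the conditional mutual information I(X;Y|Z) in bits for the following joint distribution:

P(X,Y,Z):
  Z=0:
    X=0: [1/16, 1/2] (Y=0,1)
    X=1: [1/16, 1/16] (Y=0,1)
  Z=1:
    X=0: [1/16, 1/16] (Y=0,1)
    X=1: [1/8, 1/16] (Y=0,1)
0.0684 bits

Conditional mutual information: I(X;Y|Z) = H(X|Z) + H(Y|Z) - H(X,Y|Z)

H(Z) = 0.8960
H(X,Z) = 1.6697 → H(X|Z) = 0.7737
H(Y,Z) = 1.6697 → H(Y|Z) = 0.7737
H(X,Y,Z) = 2.3750 → H(X,Y|Z) = 1.4790

I(X;Y|Z) = 0.7737 + 0.7737 - 1.4790 = 0.0684 bits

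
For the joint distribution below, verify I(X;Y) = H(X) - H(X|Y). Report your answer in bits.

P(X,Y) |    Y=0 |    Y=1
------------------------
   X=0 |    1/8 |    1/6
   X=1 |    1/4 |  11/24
I(X;Y) = 0.0036 bits

Mutual information has multiple equivalent forms:
- I(X;Y) = H(X) - H(X|Y)
- I(X;Y) = H(Y) - H(Y|X)
- I(X;Y) = H(X) + H(Y) - H(X,Y)

Computing all quantities:
H(X) = 0.8709, H(Y) = 0.9544, H(X,Y) = 1.8217
H(X|Y) = 0.8673, H(Y|X) = 0.9508

Verification:
H(X) - H(X|Y) = 0.8709 - 0.8673 = 0.0036
H(Y) - H(Y|X) = 0.9544 - 0.9508 = 0.0036
H(X) + H(Y) - H(X,Y) = 0.8709 + 0.9544 - 1.8217 = 0.0036

All forms give I(X;Y) = 0.0036 bits. ✓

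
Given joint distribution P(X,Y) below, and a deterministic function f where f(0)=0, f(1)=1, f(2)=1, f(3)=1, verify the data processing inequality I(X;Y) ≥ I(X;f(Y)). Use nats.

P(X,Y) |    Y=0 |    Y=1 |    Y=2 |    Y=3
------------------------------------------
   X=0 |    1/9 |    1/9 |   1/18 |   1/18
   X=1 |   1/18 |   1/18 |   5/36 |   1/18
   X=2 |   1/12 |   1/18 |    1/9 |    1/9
I(X;Y) = 0.0524, I(X;f(Y)) = 0.0102, inequality holds: 0.0524 ≥ 0.0102

Data Processing Inequality: For any Markov chain X → Y → Z, we have I(X;Y) ≥ I(X;Z).

Here Z = f(Y) is a deterministic function of Y, forming X → Y → Z.

Original I(X;Y) = 0.0524 nats

After applying f:
P(X,Z) where Z=f(Y):
- P(X,Z=0) = P(X,Y=0)
- P(X,Z=1) = P(X,Y=1) + P(X,Y=2) + P(X,Y=3)

I(X;Z) = I(X;f(Y)) = 0.0102 nats

Verification: 0.0524 ≥ 0.0102 ✓

Information cannot be created by processing; the function f can only lose information about X.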